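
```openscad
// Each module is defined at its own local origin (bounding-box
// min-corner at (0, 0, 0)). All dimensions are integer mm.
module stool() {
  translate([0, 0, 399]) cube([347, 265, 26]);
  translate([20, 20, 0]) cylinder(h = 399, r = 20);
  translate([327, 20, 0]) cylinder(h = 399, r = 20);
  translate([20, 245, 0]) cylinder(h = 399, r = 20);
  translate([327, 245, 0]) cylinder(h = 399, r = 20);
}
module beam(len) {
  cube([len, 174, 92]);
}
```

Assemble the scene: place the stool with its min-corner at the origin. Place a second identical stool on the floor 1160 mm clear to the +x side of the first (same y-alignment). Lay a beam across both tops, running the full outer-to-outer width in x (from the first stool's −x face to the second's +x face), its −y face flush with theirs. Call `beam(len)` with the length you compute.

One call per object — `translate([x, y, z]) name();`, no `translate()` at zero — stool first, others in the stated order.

stool();
translate([1507, 0, 0]) stool();
translate([0, 0, 425]) beam(1854);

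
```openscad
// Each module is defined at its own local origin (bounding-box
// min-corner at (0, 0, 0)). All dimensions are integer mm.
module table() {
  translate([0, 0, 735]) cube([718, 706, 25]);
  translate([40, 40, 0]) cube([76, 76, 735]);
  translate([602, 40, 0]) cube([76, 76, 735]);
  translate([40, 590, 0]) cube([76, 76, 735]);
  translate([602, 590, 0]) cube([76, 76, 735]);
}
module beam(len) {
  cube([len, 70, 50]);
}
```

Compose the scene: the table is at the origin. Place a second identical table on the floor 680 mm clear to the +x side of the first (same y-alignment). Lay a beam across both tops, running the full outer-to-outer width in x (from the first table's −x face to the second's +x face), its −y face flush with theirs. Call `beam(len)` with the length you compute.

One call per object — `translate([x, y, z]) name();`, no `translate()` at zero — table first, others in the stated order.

table();
translate([1398, 0, 0]) table();
translate([0, 0, 760]) beam(2116);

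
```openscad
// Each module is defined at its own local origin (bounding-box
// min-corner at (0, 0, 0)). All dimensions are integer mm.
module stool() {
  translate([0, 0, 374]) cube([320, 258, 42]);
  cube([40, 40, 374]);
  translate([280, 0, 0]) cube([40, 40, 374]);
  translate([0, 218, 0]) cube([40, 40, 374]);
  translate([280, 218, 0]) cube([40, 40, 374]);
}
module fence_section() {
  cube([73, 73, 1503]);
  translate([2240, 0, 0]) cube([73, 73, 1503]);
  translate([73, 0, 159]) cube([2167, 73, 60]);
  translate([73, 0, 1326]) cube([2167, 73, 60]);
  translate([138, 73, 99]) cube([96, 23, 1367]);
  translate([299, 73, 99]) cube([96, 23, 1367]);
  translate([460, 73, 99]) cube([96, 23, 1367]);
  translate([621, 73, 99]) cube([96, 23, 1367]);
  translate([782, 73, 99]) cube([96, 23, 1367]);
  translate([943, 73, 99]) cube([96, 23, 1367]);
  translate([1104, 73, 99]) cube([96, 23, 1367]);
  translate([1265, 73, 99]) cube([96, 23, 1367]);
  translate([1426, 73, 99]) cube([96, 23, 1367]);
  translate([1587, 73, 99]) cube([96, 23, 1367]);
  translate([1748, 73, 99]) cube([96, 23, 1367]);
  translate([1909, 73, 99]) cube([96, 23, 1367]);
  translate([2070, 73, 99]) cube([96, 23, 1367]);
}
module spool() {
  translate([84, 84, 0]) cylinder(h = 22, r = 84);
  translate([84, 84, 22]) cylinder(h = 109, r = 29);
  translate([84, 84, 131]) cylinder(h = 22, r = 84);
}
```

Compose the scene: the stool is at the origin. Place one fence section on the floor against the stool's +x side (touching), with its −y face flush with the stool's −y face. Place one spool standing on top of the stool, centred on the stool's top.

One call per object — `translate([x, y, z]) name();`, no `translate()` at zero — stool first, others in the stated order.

stool();
translate([320, 0, 0]) fence_section();
translate([76, 45, 416]) spool();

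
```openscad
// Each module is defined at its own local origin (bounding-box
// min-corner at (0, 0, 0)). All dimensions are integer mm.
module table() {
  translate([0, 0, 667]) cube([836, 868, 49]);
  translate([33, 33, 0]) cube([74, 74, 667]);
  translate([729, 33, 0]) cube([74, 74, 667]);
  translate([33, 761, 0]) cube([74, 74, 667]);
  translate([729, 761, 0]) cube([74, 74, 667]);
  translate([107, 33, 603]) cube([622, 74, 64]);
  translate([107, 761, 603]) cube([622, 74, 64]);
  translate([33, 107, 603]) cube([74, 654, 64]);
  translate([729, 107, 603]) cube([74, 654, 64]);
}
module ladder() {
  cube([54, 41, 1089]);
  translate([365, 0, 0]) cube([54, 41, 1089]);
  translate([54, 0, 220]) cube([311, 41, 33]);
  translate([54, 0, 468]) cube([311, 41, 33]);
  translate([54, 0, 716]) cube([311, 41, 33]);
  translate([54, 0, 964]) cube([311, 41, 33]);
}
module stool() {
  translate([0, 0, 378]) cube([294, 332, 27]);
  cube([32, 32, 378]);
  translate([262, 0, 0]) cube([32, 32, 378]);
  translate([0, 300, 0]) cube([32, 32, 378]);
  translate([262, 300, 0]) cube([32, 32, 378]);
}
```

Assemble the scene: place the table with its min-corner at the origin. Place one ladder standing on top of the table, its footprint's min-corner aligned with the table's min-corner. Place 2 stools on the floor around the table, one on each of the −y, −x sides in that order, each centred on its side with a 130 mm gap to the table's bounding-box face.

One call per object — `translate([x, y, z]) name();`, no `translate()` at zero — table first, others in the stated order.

table();
translate([0, 0, 716]) ladder();
translate([271, -462, 0]) stool();
translate([-424, 268, 0]) stool();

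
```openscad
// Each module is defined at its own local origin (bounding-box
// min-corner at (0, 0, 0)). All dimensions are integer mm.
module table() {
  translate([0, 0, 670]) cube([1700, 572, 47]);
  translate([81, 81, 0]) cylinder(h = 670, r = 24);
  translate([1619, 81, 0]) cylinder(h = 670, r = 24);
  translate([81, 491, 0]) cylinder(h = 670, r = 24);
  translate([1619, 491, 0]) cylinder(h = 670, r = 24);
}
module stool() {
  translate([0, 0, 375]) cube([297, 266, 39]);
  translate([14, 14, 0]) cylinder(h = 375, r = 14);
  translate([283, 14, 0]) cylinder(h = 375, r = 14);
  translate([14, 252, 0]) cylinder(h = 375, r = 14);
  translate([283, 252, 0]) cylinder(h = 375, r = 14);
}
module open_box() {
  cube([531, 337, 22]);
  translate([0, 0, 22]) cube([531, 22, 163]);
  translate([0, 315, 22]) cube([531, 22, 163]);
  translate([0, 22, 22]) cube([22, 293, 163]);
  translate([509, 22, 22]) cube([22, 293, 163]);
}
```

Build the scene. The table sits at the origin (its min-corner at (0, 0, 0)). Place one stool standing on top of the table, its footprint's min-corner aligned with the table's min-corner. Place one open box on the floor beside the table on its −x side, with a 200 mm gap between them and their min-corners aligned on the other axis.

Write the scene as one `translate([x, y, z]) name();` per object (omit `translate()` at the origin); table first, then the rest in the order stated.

table();
translate([0, 0, 717]) stool();
translate([-731, 0, 0]) open_box();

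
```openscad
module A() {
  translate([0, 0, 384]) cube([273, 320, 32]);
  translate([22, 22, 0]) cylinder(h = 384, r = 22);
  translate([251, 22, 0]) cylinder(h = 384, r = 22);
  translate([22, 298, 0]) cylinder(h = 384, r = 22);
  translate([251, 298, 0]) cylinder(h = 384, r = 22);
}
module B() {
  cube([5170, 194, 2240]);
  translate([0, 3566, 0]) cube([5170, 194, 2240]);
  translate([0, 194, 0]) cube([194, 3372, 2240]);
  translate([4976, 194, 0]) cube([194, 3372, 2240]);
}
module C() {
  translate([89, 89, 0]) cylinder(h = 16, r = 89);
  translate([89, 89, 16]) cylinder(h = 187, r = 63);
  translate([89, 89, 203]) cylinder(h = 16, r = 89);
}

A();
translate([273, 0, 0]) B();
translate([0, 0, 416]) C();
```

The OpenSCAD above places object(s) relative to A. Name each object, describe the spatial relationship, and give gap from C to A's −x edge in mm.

A is a stool. B is a house frame. C is a spool. The house frame is against the stool's +x side, with their −y faces flush. The spool is on top of the stool. The gap from the spool to the stool's −x edge is 0 mm.

The spool's min-x is at 0; the stool's min-x is 0; gap = 0 mm.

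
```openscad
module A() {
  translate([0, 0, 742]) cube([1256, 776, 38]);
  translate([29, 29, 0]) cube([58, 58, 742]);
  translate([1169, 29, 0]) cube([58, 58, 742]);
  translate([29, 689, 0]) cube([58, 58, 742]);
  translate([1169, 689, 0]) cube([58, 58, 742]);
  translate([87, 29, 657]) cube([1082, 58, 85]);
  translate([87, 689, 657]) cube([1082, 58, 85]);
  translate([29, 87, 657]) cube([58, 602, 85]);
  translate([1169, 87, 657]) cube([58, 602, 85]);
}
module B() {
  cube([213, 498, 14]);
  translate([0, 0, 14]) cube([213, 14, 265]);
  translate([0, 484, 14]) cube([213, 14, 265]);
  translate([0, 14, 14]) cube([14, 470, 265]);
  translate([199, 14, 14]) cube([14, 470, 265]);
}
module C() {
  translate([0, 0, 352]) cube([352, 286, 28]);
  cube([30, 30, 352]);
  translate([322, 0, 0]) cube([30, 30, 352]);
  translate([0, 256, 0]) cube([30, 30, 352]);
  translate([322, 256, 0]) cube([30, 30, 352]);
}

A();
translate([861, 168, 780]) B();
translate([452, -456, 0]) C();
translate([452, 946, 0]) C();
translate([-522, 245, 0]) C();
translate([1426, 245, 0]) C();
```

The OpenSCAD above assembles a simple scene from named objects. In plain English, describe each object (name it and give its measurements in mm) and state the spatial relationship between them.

A is a table: top 1256 mm (x) × 776 mm (y), 38 mm thick, upper face at z = 780 mm, on four 58×58 mm square legs, each inset 29 mm from the nearest pair of top edges, running from z = 0 to the bottom of the top. Four apron rails, 58 mm thick and 85 mm tall, run between adjacent legs with their top edges flush with the underside of the top and their outer faces flush with the legs' outer faces.

B is an open-topped rectangular box: outside dimensions 213×498×279 mm, with a uniform wall and base thickness of 14 mm. The base is a full 213×498 slab on the floor; four walls sit on top of the base. The front and back walls (the −y and +y sides) span the full width; the two side walls fit between them.

C is a four-legged stool. The seat is a 352×286×28 mm slab whose top surface is at z = 380 mm; four square legs, each 30×30 mm in cross-section, run from the floor (z = 0) to the underside of the seat, each flush with a corner of the seat.

The open box is on top of the table. Four stools sit around the table at the −y, +y, −x, +x sides.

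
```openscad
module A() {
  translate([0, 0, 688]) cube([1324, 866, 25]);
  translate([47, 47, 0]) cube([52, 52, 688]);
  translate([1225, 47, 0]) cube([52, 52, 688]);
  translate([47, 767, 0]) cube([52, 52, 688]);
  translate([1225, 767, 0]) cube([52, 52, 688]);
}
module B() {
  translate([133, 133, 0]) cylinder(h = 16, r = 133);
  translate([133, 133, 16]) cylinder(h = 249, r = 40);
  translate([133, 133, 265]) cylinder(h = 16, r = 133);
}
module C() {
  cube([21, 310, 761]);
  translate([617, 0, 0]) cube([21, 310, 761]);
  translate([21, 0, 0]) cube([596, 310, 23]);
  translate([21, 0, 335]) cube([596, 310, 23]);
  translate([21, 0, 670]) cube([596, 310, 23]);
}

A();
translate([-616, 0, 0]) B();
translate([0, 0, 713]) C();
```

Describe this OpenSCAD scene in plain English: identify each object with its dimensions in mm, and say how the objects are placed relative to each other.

A is a table: top 1324 mm (x) × 866 mm (y), 25 mm thick, upper face at z = 713 mm, on four 52×52 mm square legs, each inset 47 mm from the nearest pair of top edges, running from z = 0 to the bottom of the top.

B is a spool: two coaxial disc flanges of radius 133 mm and thickness 16 mm, joined by a core cylinder of radius 40 mm and height 249 mm. The lower flange rests on z = 0 and the three cylinders share a vertical axis.

C is an open bookshelf. Two side panels, each 21 mm thick, 310 mm deep and 761 mm tall, stand 638 mm apart (outside-to-outside). Between them sit 3 shelves, each 23 mm thick and 310 mm deep, spanning the full gap between the sides. The bottom shelf rests on the floor (its underside at z = 0) and the clear gap between one shelf's top and the next shelf's underside is 312 mm.

The spool is on the floor beside the table on its −x side. The bookshelf is on top of the table.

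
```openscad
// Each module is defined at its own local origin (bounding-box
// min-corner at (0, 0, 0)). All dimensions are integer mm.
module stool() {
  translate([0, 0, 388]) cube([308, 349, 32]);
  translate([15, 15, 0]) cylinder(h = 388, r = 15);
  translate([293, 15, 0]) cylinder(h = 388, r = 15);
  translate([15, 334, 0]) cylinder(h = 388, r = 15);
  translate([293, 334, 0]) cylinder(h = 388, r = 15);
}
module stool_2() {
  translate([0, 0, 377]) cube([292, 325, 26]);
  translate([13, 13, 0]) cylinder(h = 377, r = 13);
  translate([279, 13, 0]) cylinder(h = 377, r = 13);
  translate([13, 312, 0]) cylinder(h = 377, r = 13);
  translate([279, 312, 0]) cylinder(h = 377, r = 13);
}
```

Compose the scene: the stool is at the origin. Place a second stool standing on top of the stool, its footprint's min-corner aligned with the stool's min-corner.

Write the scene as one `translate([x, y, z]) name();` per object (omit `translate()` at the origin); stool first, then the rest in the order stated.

stool();
translate([0, 0, 420]) stool_2();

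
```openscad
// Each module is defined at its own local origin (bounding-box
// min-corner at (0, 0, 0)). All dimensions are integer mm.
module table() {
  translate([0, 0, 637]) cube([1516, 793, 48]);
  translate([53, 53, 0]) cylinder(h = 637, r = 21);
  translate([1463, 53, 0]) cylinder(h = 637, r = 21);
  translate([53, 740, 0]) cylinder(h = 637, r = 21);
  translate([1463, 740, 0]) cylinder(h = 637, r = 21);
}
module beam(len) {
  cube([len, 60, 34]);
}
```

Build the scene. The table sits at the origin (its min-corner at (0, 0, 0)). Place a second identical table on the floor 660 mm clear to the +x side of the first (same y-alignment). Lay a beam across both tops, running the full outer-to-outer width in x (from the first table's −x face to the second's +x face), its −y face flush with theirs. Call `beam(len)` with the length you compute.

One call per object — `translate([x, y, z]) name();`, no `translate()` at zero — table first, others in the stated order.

table();
translate([2176, 0, 0]) table();
translate([0, 0, 685]) beam(3692);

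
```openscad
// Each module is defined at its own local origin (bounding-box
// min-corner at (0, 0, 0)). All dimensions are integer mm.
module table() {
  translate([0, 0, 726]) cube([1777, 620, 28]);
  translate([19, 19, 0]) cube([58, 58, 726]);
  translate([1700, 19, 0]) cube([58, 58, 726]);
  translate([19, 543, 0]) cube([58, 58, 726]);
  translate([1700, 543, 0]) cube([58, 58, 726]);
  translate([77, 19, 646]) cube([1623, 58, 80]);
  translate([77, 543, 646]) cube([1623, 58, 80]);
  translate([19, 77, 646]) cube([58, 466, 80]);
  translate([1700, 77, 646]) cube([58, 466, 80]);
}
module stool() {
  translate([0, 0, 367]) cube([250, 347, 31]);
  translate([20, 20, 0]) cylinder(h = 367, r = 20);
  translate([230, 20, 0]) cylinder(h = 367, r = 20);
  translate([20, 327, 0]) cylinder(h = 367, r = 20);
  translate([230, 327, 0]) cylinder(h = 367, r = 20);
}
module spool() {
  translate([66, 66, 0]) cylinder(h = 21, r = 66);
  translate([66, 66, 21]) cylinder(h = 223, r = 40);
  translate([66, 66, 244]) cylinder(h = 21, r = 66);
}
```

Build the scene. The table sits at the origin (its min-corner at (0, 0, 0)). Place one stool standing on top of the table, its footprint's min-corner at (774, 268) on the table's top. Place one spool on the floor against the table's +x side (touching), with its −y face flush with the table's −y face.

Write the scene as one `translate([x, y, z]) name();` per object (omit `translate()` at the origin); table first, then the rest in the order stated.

table();
translate([774, 268, 754]) stool();
translate([1777, 0, 0]) spool();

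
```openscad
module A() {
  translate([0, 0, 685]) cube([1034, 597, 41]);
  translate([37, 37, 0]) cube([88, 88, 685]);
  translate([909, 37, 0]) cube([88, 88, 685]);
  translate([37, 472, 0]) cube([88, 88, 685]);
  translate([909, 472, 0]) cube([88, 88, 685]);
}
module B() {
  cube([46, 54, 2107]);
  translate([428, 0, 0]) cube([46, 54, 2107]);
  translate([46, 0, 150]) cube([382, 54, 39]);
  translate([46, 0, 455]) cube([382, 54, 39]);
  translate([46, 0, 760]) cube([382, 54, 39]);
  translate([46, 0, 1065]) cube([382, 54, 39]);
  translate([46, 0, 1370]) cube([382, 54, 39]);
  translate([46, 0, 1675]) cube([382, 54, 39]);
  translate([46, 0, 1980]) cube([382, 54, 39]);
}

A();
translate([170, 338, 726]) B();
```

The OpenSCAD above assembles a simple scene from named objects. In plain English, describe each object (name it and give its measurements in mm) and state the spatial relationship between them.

A is a table with a 1034×597 mm rectangular top, 41 mm thick, top surface at z = 726 mm, supported by four 88×88 mm square legs, each inset 37 mm from the nearest pair of top edges, running from the floor.

B is a straight ladder. Two 46×54 mm vertical rails, 2107 mm tall, stand 474 mm apart (outside-to-outside) with their front faces coplanar on the −y side. 7 rungs, each 54 mm deep and 39 mm tall, span between the inner faces of the rails, front faces flush with the rails. The lowest rung's underside is at z = 150 mm and rungs are spaced 305 mm apart (underside to underside).

The ladder is on top of the table.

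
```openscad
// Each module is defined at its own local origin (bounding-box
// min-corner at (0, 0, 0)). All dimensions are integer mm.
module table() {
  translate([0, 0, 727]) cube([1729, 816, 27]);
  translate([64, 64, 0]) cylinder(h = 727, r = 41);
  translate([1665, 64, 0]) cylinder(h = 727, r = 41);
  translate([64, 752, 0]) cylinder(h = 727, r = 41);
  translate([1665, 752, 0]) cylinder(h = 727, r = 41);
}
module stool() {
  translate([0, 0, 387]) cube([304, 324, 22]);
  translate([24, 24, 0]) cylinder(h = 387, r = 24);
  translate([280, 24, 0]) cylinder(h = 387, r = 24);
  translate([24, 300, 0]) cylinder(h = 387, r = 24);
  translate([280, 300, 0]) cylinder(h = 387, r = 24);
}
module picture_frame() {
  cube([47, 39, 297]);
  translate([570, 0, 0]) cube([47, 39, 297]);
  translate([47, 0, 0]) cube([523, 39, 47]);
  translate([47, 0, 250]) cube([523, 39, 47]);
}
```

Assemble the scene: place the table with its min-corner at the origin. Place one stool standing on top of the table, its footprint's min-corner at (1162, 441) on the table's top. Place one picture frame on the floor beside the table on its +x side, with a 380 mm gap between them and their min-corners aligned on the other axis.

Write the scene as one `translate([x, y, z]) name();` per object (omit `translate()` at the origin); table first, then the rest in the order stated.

table();
translate([1162, 441, 754]) stool();
translate([2109, 0, 0]) picture_frame();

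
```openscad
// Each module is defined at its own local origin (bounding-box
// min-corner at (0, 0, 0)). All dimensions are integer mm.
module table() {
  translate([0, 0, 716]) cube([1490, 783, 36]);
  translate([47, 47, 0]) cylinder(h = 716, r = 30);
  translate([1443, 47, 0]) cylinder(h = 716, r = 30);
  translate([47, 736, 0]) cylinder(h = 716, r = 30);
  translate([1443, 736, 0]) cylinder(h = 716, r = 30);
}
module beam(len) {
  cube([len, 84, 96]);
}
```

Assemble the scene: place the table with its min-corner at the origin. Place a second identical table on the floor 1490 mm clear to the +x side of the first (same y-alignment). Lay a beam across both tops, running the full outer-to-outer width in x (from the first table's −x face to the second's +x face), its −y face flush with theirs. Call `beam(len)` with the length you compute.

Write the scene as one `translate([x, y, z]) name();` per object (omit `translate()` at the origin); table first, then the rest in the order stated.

table();
translate([2980, 0, 0]) table();
translate([0, 0, 752]) beam(4470);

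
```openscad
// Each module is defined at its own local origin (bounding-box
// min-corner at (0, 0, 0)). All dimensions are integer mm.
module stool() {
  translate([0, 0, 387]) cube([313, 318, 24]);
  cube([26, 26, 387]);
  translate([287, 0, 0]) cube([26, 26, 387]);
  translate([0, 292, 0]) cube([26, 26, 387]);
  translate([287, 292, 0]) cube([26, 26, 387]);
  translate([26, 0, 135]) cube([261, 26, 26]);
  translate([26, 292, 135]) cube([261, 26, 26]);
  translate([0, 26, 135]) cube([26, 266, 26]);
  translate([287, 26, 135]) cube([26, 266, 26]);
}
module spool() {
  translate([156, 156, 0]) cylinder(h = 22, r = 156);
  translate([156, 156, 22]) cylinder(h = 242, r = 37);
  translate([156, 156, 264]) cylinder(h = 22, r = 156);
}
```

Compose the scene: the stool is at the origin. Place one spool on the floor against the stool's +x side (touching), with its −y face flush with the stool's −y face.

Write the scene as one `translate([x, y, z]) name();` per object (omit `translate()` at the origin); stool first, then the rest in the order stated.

stool();
translate([313, 0, 0]) spool();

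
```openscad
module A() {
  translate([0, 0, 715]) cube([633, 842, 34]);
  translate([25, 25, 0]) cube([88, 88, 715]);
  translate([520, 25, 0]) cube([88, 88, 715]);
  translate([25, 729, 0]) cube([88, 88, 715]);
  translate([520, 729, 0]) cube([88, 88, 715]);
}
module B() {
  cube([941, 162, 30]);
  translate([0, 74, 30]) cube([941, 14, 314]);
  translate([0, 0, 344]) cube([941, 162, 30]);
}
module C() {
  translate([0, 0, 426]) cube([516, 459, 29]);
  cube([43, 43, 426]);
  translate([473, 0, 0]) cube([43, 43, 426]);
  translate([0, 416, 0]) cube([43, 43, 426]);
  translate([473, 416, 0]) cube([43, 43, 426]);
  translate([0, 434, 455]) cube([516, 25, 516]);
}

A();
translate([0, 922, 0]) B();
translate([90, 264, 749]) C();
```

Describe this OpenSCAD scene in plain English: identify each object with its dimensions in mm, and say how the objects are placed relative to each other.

A is a rectangular dining table. The top is 633×842×34 mm with its upper surface at z = 749 mm. It stands on four 88×88 mm square legs, each inset 25 mm from the nearest pair of top edges, running from the floor to the underside of the top.

B is an I-beam lying along x, 941 mm long. Overall section height 374 mm. Two flanges 162 mm wide (y) and 30 mm thick, one on the floor and one at the top; a web 14 mm thick runs between them, centred on the flange width.

C is a chair. The seat is a 516×459×29 mm slab with its top at z = 455 mm, on four 43×43 mm corner legs (flush with the seat edges, standing on z = 0). A flat backrest 25 mm thick, 516 mm tall, spans the full seat width and rises from the seat top along its +y edge, rear face flush with the rear of the seat.

The I-beam is on the floor beside the table on its +y side. The chair is on top of the table.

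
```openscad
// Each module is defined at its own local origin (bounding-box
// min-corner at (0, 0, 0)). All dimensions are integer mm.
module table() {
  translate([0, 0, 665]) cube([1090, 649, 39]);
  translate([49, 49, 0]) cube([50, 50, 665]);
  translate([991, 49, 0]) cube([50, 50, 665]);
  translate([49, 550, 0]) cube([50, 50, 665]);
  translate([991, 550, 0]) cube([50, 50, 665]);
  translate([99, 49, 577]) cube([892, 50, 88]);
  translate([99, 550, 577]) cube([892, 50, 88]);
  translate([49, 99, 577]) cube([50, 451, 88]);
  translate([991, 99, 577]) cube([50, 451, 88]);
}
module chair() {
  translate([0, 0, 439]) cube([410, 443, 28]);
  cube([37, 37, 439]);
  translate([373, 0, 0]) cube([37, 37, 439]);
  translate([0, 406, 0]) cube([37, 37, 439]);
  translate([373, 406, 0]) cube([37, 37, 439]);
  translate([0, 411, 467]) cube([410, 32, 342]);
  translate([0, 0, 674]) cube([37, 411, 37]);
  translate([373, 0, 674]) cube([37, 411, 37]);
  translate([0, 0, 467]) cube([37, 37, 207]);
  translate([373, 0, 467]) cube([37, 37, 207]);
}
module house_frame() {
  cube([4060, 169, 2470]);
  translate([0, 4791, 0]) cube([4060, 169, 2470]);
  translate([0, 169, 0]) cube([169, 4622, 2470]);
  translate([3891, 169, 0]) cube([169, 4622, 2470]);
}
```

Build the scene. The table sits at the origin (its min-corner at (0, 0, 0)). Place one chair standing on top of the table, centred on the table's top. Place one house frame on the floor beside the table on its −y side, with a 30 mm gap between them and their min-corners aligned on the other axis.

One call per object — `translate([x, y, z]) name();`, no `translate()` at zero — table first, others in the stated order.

table();
translate([340, 103, 704]) chair();
translate([0, -4990, 0]) house_frame();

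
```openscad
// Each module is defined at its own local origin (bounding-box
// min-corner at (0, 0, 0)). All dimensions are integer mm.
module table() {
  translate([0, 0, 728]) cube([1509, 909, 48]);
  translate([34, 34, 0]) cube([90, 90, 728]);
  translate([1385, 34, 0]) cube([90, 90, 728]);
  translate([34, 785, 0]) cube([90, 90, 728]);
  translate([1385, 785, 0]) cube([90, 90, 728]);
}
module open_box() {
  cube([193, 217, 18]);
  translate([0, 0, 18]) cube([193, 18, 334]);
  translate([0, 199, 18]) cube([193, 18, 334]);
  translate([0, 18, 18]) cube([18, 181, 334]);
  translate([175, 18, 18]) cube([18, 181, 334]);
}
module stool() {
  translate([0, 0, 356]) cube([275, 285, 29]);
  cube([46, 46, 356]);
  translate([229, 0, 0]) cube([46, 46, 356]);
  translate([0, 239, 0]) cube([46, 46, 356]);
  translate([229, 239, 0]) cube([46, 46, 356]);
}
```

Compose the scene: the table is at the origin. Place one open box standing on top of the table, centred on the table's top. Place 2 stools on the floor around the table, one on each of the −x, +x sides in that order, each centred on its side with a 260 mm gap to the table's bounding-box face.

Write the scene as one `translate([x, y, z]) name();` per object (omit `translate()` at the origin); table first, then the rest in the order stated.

table();
translate([658, 346, 776]) open_box();
translate([-535, 312, 0]) stool();
translate([1769, 312, 0]) stool();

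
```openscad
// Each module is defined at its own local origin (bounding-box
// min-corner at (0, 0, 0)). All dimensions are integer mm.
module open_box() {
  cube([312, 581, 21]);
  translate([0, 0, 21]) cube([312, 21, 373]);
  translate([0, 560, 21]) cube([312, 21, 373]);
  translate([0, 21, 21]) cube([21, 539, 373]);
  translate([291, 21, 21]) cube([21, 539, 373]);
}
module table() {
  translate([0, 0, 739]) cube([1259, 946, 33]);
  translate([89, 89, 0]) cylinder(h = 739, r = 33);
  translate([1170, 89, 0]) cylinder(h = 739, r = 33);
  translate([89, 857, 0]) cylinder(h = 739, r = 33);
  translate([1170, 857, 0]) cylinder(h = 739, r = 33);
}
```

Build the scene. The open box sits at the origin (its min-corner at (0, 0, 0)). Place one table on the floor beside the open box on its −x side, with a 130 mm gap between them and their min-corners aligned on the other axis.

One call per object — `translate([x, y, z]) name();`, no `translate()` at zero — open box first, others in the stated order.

open_box();
translate([-1389, 0, 0]) table();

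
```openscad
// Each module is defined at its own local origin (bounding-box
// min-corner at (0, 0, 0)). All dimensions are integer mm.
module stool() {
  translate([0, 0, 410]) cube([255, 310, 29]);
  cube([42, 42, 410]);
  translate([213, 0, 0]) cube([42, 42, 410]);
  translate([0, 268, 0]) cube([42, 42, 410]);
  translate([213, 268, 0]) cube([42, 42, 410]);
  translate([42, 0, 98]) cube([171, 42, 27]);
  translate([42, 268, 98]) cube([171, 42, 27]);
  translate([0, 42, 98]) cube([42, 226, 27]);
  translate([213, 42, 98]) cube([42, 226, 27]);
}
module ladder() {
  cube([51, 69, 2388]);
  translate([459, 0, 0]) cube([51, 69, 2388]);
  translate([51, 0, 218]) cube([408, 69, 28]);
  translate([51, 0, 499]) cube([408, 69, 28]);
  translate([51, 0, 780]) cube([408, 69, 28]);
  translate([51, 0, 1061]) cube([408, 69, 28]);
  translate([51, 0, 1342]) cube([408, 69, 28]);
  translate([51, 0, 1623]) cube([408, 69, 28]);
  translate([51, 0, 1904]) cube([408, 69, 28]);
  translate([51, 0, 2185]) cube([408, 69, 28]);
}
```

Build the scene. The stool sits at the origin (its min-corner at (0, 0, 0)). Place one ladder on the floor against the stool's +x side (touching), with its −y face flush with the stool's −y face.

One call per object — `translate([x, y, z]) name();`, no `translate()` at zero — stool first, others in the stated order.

stool();
translate([255, 0, 0]) ladder();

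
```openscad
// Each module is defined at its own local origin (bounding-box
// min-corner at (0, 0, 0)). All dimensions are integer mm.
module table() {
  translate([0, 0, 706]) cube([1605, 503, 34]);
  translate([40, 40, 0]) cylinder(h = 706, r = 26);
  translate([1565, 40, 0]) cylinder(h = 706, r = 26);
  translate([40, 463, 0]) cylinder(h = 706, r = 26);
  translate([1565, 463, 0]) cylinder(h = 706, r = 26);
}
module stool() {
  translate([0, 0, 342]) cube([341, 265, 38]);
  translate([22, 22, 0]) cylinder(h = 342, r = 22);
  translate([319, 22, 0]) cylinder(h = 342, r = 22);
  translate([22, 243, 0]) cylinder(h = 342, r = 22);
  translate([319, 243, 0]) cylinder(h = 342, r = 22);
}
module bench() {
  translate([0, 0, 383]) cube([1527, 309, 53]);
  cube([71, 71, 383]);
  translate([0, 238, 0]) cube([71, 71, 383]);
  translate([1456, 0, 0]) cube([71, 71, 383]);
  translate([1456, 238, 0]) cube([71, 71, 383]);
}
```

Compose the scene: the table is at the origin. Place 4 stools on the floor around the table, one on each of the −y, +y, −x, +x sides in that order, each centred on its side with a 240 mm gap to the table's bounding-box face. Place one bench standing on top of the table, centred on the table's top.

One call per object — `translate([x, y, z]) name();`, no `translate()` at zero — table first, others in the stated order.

table();
translate([632, -505, 0]) stool();
translate([632, 743, 0]) stool();
translate([-581, 119, 0]) stool();
translate([1845, 119, 0]) stool();
translate([39, 97, 740]) bench();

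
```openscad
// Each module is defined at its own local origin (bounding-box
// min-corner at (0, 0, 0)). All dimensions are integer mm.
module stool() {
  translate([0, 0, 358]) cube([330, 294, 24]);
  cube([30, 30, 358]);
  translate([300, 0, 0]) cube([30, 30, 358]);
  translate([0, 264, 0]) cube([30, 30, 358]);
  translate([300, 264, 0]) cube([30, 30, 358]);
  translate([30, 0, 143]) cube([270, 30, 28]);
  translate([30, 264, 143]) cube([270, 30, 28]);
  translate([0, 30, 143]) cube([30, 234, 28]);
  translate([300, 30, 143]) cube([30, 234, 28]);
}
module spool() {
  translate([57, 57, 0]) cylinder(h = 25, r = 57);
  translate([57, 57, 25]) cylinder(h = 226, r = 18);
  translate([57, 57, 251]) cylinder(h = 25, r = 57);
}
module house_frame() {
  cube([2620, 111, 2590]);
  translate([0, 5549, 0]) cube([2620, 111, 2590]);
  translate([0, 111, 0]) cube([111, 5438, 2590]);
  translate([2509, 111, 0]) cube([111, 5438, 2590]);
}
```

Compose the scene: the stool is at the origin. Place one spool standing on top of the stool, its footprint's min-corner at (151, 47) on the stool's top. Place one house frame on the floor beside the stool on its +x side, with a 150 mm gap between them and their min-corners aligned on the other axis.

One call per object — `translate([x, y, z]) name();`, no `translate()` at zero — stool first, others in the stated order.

stool();
translate([151, 47, 382]) spool();
translate([480, 0, 0]) house_frame();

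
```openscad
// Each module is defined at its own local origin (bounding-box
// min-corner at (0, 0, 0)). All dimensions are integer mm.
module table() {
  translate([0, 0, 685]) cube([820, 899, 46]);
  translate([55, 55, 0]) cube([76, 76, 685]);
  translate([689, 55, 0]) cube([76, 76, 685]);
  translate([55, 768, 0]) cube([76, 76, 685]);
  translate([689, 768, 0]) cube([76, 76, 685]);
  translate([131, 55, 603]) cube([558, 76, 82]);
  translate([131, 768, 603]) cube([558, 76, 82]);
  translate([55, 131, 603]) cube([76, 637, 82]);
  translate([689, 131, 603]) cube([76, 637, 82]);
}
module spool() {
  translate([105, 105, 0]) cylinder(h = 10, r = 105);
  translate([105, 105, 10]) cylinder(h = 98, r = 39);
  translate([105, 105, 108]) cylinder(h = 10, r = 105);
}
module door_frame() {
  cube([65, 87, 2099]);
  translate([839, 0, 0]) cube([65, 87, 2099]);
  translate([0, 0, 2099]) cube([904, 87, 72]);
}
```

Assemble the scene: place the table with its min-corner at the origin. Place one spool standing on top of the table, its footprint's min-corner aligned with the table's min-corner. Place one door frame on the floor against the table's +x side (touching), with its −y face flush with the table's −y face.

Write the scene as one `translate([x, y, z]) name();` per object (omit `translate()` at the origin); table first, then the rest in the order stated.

table();
translate([0, 0, 731]) spool();
translate([820, 0, 0]) door_frame();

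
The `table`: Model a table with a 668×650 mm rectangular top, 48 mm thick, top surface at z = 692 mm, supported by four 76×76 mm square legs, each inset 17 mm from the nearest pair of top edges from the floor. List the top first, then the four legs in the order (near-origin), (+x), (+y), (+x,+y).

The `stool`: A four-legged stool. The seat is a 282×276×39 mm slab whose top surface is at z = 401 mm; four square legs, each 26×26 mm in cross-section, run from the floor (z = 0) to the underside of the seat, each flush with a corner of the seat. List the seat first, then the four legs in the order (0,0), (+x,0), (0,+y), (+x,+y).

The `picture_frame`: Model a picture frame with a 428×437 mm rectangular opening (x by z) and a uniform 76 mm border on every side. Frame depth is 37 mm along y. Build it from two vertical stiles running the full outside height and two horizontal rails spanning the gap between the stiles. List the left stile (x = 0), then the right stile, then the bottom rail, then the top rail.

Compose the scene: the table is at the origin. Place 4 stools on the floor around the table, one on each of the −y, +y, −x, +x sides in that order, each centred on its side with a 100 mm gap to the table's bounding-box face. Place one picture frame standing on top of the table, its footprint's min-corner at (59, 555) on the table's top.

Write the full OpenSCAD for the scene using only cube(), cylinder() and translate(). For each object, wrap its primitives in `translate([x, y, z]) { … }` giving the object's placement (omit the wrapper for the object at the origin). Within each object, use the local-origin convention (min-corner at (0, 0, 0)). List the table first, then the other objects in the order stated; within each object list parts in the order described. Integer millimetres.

translate([0, 0, 644]) cube([668, 650, 48]);
translate([17, 17, 0]) cube([76, 76, 644]);
translate([575, 17, 0]) cube([76, 76, 644]);
translate([17, 557, 0]) cube([76, 76, 644]);
translate([575, 557, 0]) cube([76, 76, 644]);
translate([193, -376, 0]) {
  translate([0, 0, 362]) cube([282, 276, 39]);
  cube([26, 26, 362]);
  translate([256, 0, 0]) cube([26, 26, 362]);
  translate([0, 250, 0]) cube([26, 26, 362]);
  translate([256, 250, 0]) cube([26, 26, 362]);
}
translate([193, 750, 0]) {
  translate([0, 0, 362]) cube([282, 276, 39]);
  cube([26, 26, 362]);
  translate([256, 0, 0]) cube([26, 26, 362]);
  translate([0, 250, 0]) cube([26, 26, 362]);
  translate([256, 250, 0]) cube([26, 26, 362]);
}
translate([-382, 187, 0]) {
  translate([0, 0, 362]) cube([282, 276, 39]);
  cube([26, 26, 362]);
  translate([256, 0, 0]) cube([26, 26, 362]);
  translate([0, 250, 0]) cube([26, 26, 362]);
  translate([256, 250, 0]) cube([26, 26, 362]);
}
translate([768, 187, 0]) {
  translate([0, 0, 362]) cube([282, 276, 39]);
  cube([26, 26, 362]);
  translate([256, 0, 0]) cube([26, 26, 362]);
  translate([0, 250, 0]) cube([26, 26, 362]);
  translate([256, 250, 0]) cube([26, 26, 362]);
}
translate([59, 555, 692]) {
  cube([76, 37, 589]);
  translate([504, 0, 0]) cube([76, 37, 589]);
  translate([76, 0, 0]) cube([428, 37, 76]);
  translate([76, 0, 513]) cube([428, 37, 76]);
}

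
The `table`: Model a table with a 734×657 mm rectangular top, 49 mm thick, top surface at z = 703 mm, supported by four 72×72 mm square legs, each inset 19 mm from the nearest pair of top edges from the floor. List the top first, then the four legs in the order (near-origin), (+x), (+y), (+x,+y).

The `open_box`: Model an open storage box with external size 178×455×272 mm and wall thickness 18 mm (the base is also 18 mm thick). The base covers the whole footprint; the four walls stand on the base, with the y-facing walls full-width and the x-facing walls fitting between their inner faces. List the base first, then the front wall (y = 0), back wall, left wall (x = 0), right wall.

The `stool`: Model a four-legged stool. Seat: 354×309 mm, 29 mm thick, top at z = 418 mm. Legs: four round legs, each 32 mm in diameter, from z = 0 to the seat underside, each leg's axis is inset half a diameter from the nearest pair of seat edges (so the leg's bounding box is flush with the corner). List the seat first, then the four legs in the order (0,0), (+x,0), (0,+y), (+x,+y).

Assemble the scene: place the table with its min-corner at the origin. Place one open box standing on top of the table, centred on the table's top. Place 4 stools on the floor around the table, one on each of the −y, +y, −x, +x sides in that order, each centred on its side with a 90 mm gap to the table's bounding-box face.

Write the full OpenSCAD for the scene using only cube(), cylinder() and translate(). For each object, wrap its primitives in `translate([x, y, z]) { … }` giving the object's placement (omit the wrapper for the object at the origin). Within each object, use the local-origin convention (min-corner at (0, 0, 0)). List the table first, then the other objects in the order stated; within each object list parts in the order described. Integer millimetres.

translate([0, 0, 654]) cube([734, 657, 49]);
translate([19, 19, 0]) cube([72, 72, 654]);
translate([643, 19, 0]) cube([72, 72, 654]);
translate([19, 566, 0]) cube([72, 72, 654]);
translate([643, 566, 0]) cube([72, 72, 654]);
translate([278, 101, 703]) {
  cube([178, 455, 18]);
  translate([0, 0, 18]) cube([178, 18, 254]);
  translate([0, 437, 18]) cube([178, 18, 254]);
  translate([0, 18, 18]) cube([18, 419, 254]);
  translate([160, 18, 18]) cube([18, 419, 254]);
}
translate([190, -399, 0]) {
  translate([0, 0, 389]) cube([354, 309, 29]);
  translate([16, 16, 0]) cylinder(h = 389, r = 16);
  translate([338, 16, 0]) cylinder(h = 389, r = 16);
  translate([16, 293, 0]) cylinder(h = 389, r = 16);
  translate([338, 293, 0]) cylinder(h = 389, r = 16);
}
translate([190, 747, 0]) {
  translate([0, 0, 389]) cube([354, 309, 29]);
  translate([16, 16, 0]) cylinder(h = 389, r = 16);
  translate([338, 16, 0]) cylinder(h = 389, r = 16);
  translate([16, 293, 0]) cylinder(h = 389, r = 16);
  translate([338, 293, 0]) cylinder(h = 389, r = 16);
}
translate([-444, 174, 0]) {
  translate([0, 0, 389]) cube([354, 309, 29]);
  translate([16, 16, 0]) cylinder(h = 389, r = 16);
  translate([338, 16, 0]) cylinder(h = 389, r = 16);
  translate([16, 293, 0]) cylinder(h = 389, r = 16);
  translate([338, 293, 0]) cylinder(h = 389, r = 16);
}
translate([824, 174, 0]) {
  translate([0, 0, 389]) cube([354, 309, 29]);
  translate([16, 16, 0]) cylinder(h = 389, r = 16);
  translate([338, 16, 0]) cylinder(h = 389, r = 16);
  translate([16, 293, 0]) cylinder(h = 389, r = 16);
  translate([338, 293, 0]) cylinder(h = 389, r = 16);
}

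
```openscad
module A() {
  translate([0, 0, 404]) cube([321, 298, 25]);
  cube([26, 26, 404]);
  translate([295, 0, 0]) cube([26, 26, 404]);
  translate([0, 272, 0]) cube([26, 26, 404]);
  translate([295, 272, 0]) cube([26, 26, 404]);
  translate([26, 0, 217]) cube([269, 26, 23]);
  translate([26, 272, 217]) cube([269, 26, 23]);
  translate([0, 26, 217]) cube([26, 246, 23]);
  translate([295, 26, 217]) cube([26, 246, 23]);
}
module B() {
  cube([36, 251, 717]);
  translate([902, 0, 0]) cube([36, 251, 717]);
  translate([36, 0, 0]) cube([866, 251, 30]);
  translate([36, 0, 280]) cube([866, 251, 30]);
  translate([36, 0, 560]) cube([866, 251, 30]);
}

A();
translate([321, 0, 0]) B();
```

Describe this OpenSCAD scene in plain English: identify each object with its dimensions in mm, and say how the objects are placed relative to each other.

A is a four-legged stool. The seat is a 321×298×25 mm slab whose top surface is at z = 429 mm; four square legs, each 26×26 mm in cross-section, run from the floor (z = 0) to the underside of the seat, each flush with a corner of the seat. Four stretchers, 26 mm wide and 23 mm tall, connect adjacent legs with their undersides at z = 217 mm, each running between the inner faces of the legs it joins and aligned with the legs' outer faces on the other axis.

B is an open bookshelf. Two side panels, each 36 mm thick, 251 mm deep and 717 mm tall, stand 938 mm apart (outside-to-outside). Between them sit 3 shelves, each 30 mm thick and 251 mm deep, spanning the full gap between the sides. The bottom shelf rests on the floor (its underside at z = 0) and the clear gap between one shelf's top and the next shelf's underside is 250 mm.

The bookshelf is against the stool's +x side, with their −y faces flush.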